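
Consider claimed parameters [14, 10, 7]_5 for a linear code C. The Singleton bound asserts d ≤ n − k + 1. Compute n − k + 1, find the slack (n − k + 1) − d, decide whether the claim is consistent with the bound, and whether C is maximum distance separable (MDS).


Singleton RHS = n − k + 1 = 5, slack = -2, bound violated (no such code; not MDS).

Singleton bound: d ≤ n − k + 1.
Here n = 14, k = 10, so n − k + 1 = 5.
Given d = 7, check d ≤ 5: NO.
Slack = (n − k + 1) − d = -2.
The slack is negative: d = 7 exceeds n − k + 1 = 5 by 2, so the Singleton bound is violated and no linear [14, 10, 7]_5 code can exist. In particular it is not MDS (MDS requires d = n − k + 1 exactly).
Description: the claimed parameters are [14, 10, 7]_5; such a code would be impossible (violates the Singleton bound).


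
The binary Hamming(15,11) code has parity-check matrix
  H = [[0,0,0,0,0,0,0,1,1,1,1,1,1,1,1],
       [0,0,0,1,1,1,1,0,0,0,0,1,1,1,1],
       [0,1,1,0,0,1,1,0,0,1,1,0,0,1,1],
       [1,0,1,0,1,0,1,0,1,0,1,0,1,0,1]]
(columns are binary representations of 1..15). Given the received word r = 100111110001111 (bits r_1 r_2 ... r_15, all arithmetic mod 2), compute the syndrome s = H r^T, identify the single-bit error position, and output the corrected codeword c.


s = (1, 0, 0, 1)^T, error position = 9, corrected codeword c = 100111111001111

Compute s = H r^T mod 2 one row at a time:
  s_1 = 1 + 0 + 0 + 0 + 1 + 1 + 1 + 1 = 5 ≡ 1 (mod 2).
  s_2 = 1 + 1 + 1 + 1 + 1 + 1 + 1 + 1 = 8 ≡ 0 (mod 2).
  s_3 = 0 + 0 + 1 + 1 + 0 + 0 + 1 + 1 = 4 ≡ 0 (mod 2).
  s_4 = 1 + 0 + 1 + 1 + 0 + 0 + 1 + 1 = 5 ≡ 1 (mod 2).
s = (1, 0, 0, 1)^T — this equals column 9 of H (binary 1001), so error is at position 9.
Correct: flip bit 9 of r = 100111110001111 to get c = 100111111001111.


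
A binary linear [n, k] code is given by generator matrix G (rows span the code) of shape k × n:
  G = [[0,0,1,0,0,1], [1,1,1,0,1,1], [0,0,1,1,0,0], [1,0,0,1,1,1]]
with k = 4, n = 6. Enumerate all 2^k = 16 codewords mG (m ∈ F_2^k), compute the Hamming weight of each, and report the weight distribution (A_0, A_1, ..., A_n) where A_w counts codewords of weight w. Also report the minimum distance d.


Weight distribution: A_0 = 1, A_1 = 1, A_2 = 4, A_3 = 4, A_4 = 3, A_5 = 3. Minimum distance d = 1.

Enumerate all 2^4 = 16 messages m ∈ F_2^4.
For each, compute codeword c = mG in F_2^6, then tally its weight.
  m = 0000 → c = 000000, weight = 0.
  m = 1000 → c = 001001, weight = 2.
  m = 0100 → c = 111011, weight = 5.
  m = 1100 → c = 110010, weight = 3.
  m = 0010 → c = 001100, weight = 2.
  m = 1010 → c = 000101, weight = 2.
  m = 0110 → c = 110111, weight = 5.
  m = 1110 → c = 111110, weight = 5.
  m = 0001 → c = 100111, weight = 4.
  m = 1001 → c = 101110, weight = 4.
  m = 0101 → c = 011100, weight = 3.
  m = 1101 → c = 010101, weight = 3.
  m = 0011 → c = 101011, weight = 4.
  m = 1011 → c = 100010, weight = 2.
  m = 0111 → c = 010000, weight = 1.
  m = 1111 → c = 011001, weight = 3.
Tally weights:
  weight 0: 1 codewords.
  weight 1: 1 codewords.
  weight 2: 4 codewords.
  weight 3: 4 codewords.
  weight 4: 3 codewords.
  weight 5: 3 codewords.
Minimum distance d = smallest w > 0 with A_w > 0 = 1.
Sanity: Σ A_w = 16 = 2^4 = 16 ✓.


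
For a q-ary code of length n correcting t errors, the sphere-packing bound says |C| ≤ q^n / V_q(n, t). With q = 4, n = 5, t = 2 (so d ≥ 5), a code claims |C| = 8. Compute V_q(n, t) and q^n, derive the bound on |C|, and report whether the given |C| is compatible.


V_q(n, t) = 106, q^n = 1024, Hamming bound = 9, |C| = 8 ≤ bound (satisfied).

Step 1: Compute V_q(n, t) = Σ_{j=0}^2 C(n, j) (q−1)^j.
  j = 0: C(5,0)·(3)^0 = 1·1 = 1.
  j = 1: C(5,1)·(3)^1 = 5·3 = 15.
  j = 2: C(5,2)·(3)^2 = 10·9 = 90.
  V_q(n, t) = 1 + 15 + 90 = 106.
Step 2: q^n = 4^5 = 1024.
Step 3: Hamming bound ⌊q^n / V_q(n,t)⌋ = ⌊1024/106⌋ = 9.
Step 4: Compare |C| = 8 to 9: satisfied.
The claimed |C| lies below the Hamming bound.


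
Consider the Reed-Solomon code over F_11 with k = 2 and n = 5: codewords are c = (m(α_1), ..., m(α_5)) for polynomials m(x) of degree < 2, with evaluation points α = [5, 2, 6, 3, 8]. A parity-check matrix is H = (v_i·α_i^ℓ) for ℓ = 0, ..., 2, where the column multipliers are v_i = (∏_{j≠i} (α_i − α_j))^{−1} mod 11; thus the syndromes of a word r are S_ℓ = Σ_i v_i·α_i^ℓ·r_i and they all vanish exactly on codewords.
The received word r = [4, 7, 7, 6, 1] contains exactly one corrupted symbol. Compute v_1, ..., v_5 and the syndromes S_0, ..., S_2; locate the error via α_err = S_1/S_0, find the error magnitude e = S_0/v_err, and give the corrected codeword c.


S = (9, 10, 5), error at position 3, error magnitude e = 4, c = [4, 7, 3, 6, 1].

Step 1: column multipliers v_i = (∏_{j≠i}(α_i − α_j))^{−1} mod 11.
  i = 1 (α = 5): (5−2)(5−6)(5−3)(5−8) = 3·(−1)·2·(−3) = 18 ≡ 7, so v_1 = 7^{−1} = 8 (mod 11).
  i = 2 (α = 2): (2−5)(2−6)(2−3)(2−8) = (−3)·(−4)·(−1)·(−6) = 72 ≡ 6, so v_2 = 6^{−1} = 2 (mod 11).
  i = 3 (α = 6): (6−5)(6−2)(6−3)(6−8) = 1·4·3·(−2) = −24 ≡ 9, so v_3 = 9^{−1} = 5 (mod 11).
  i = 4 (α = 3): (3−5)(3−2)(3−6)(3−8) = (−2)·1·(−3)·(−5) = −30 ≡ 3, so v_4 = 3^{−1} = 4 (mod 11).
  i = 5 (α = 8): (8−5)(8−2)(8−6)(8−3) = 3·6·2·5 = 180 ≡ 4, so v_5 = 4^{−1} = 3 (mod 11).
  v = [8, 2, 5, 4, 3].
Step 2: syndromes of r = [4, 7, 7, 6, 1] (all sums mod 11).
  S_0 = Σ v_i r_i = 8·4 + 2·7 + 5·7 + 4·6 + 3·1 = 108 ≡ 9.
  S_1 = Σ v_i α_i r_i = 8·5·4 + 2·2·7 + 5·6·7 + 4·3·6 + 3·8·1 = 494 ≡ 10.
  α_i^2 mod 11 = [3, 4, 3, 9, 9].
  S_2 = Σ v_i α_i^2 r_i = 8·3·4 + 2·4·7 + 5·3·7 + 4·9·6 + 3·9·1 = 500 ≡ 5.
  S = (9, 10, 5) ≠ 0, so r is not a codeword (an error is present).
Step 3: locate the error. For a single error e at position i, S_ℓ = v_i·e·α_i^ℓ, so α_err = S_1/S_0.
  S_0^{−1} = 9^{−1} = 5 (mod 11), so α_err = 10·5 = 50 ≡ 6 = α_3. Error position i = 3.
  Consistency check: S_2/S_1 = 5·10 = 50 ≡ 6 = α_err ✓ (single-error assumption holds).
Step 4: error magnitude e = S_0/v_3 = S_0·∏_{j≠3}(α_3 − α_j) = 9·9 = 81 ≡ 4 (mod 11).
Step 5: correct position 3: c_3 = r_3 − e = 7 − 4 ≡ 3 (mod 11). Hence c = [4, 7, 3, 6, 1].
  Check: interpolating c through the α_i gives m(x) = 9 + 10·x (degree < 2) with m(α_i) = c_i for every i, so c is indeed a codeword.


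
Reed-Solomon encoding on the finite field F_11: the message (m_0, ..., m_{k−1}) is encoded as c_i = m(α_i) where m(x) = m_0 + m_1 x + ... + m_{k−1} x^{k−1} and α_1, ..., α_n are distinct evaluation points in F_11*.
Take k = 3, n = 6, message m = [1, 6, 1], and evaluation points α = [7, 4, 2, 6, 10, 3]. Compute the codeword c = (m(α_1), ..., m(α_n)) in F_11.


c = [4, 8, 6, 7, 7, 6]

Message polynomial: m(x) = 1 + 6·x + 1·x^2 (mod 11).
For each evaluation point α_i, compute m(α_i) mod 11:
  α_1 = 7: Horner steps 1 → 2 → 4, so m(7) = 4.
  α_2 = 4: Horner steps 1 → 10 → 8, so m(4) = 8.
  α_3 = 2: Horner steps 1 → 8 → 6, so m(2) = 6.
  α_4 = 6: Horner steps 1 → 1 → 7, so m(6) = 7.
  α_5 = 10: Horner steps 1 → 5 → 7, so m(10) = 7.
  α_6 = 3: Horner steps 1 → 9 → 6, so m(3) = 6.
Codeword c = [4, 8, 6, 7, 7, 6] ∈ F_11^6.


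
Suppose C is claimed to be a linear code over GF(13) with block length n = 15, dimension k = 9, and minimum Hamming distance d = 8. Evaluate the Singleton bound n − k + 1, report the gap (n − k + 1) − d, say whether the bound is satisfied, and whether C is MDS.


Singleton RHS = n − k + 1 = 7, slack = -1, bound violated (no such code; not MDS).

Singleton bound: d ≤ n − k + 1.
Here n = 15, k = 9, so n − k + 1 = 7.
Given d = 8, check d ≤ 7: NO.
Slack = (n − k + 1) − d = -1.
The slack is negative: d = 8 exceeds n − k + 1 = 7 by 1, so the Singleton bound is violated and no linear [15, 9, 8]_13 code can exist. In particular it is not MDS (MDS requires d = n − k + 1 exactly).
Description: the claimed parameters are [15, 9, 8]_13; such a code would be impossible (violates the Singleton bound).


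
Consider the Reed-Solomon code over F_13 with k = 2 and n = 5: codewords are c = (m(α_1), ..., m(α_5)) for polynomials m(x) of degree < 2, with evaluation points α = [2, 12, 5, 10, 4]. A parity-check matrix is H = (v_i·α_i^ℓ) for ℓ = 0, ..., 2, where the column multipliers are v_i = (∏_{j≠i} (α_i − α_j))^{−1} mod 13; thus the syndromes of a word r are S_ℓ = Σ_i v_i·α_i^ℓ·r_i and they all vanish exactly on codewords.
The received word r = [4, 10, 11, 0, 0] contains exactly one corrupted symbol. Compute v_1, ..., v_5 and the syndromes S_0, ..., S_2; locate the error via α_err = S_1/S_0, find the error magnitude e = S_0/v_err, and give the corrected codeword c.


S = (12, 3, 4), error at position 4, error magnitude e = 12, c = [4, 10, 11, 1, 0].

Step 1: column multipliers v_i = (∏_{j≠i}(α_i − α_j))^{−1} mod 13.
  i = 1 (α = 2): (2−12)(2−5)(2−10)(2−4) = (−10)·(−3)·(−8)·(−2) = 480 ≡ 12, so v_1 = 12^{−1} = 12 (mod 13).
  i = 2 (α = 12): (12−2)(12−5)(12−10)(12−4) = 10·7·2·8 = 1120 ≡ 2, so v_2 = 2^{−1} = 7 (mod 13).
  i = 3 (α = 5): (5−2)(5−12)(5−10)(5−4) = 3·(−7)·(−5)·1 = 105 ≡ 1, so v_3 = 1^{−1} = 1 (mod 13).
  i = 4 (α = 10): (10−2)(10−12)(10−5)(10−4) = 8·(−2)·5·6 = −480 ≡ 1, so v_4 = 1^{−1} = 1 (mod 13).
  i = 5 (α = 4): (4−2)(4−12)(4−5)(4−10) = 2·(−8)·(−1)·(−6) = −96 ≡ 8, so v_5 = 8^{−1} = 5 (mod 13).
  v = [12, 7, 1, 1, 5].
Step 2: syndromes of r = [4, 10, 11, 0, 0] (all sums mod 13).
  S_0 = Σ v_i r_i = 12·4 + 7·10 + 1·11 + 1·0 + 5·0 = 129 ≡ 12.
  S_1 = Σ v_i α_i r_i = 12·2·4 + 7·12·10 + 1·5·11 + 1·10·0 + 5·4·0 = 991 ≡ 3.
  α_i^2 mod 13 = [4, 1, 12, 9, 3].
  S_2 = Σ v_i α_i^2 r_i = 12·4·4 + 7·1·10 + 1·12·11 + 1·9·0 + 5·3·0 = 394 ≡ 4.
  S = (12, 3, 4) ≠ 0, so r is not a codeword (an error is present).
Step 3: locate the error. For a single error e at position i, S_ℓ = v_i·e·α_i^ℓ, so α_err = S_1/S_0.
  S_0^{−1} = 12^{−1} = 12 (mod 13), so α_err = 3·12 = 36 ≡ 10 = α_4. Error position i = 4.
  Consistency check: S_2/S_1 = 4·9 = 36 ≡ 10 = α_err ✓ (single-error assumption holds).
Step 4: error magnitude e = S_0/v_4 = S_0·∏_{j≠4}(α_4 − α_j) = 12·1 = 12 ≡ 12 (mod 13).
Step 5: correct position 4: c_4 = r_4 − e = 0 − 12 ≡ 1 (mod 13). Hence c = [4, 10, 11, 1, 0].
  Check: interpolating c through the α_i gives m(x) = 8 + 11·x (degree < 2) with m(α_i) = c_i for every i, so c is indeed a codeword.


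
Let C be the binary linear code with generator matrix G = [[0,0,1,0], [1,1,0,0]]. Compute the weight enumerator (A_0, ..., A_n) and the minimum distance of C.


Weight distribution: A_0 = 1, A_1 = 1, A_2 = 1, A_3 = 1. Minimum distance d = 1.

Enumerate all 2^2 = 4 messages m ∈ F_2^2.
For each, compute codeword c = mG in F_2^4, then tally its weight.
  m = 00 → c = 0000, weight = 0.
  m = 10 → c = 0010, weight = 1.
  m = 01 → c = 1100, weight = 2.
  m = 11 → c = 1110, weight = 3.
Tally weights:
  weight 0: 1 codewords.
  weight 1: 1 codewords.
  weight 2: 1 codewords.
  weight 3: 1 codewords.
Minimum distance d = smallest w > 0 with A_w > 0 = 1.
Sanity: Σ A_w = 4 = 2^2 = 4 ✓.


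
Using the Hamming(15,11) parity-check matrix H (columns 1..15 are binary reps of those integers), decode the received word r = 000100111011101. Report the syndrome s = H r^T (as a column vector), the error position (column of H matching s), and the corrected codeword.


s = (0, 1, 1, 1)^T, error position = 7, corrected codeword c = 000100011011101

Compute s = H r^T mod 2 one row at a time:
  s_1 = 1 + 1 + 0 + 1 + 1 + 1 + 0 + 1 = 6 ≡ 0 (mod 2).
  s_2 = 1 + 0 + 0 + 1 + 1 + 1 + 0 + 1 = 5 ≡ 1 (mod 2).
  s_3 = 0 + 0 + 0 + 1 + 0 + 1 + 0 + 1 = 3 ≡ 1 (mod 2).
  s_4 = 0 + 0 + 0 + 1 + 1 + 1 + 1 + 1 = 5 ≡ 1 (mod 2).
s = (0, 1, 1, 1)^T — this equals column 7 of H (binary 0111), so error is at position 7.
Correct: flip bit 7 of r = 000100111011101 to get c = 000100011011101.


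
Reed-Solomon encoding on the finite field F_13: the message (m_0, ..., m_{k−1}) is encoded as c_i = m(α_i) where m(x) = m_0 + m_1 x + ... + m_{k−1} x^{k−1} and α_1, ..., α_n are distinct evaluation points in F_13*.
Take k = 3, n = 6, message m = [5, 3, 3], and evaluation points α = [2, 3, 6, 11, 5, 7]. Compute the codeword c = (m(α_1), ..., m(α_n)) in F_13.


c = [10, 2, 1, 11, 4, 4]

Message polynomial: m(x) = 5 + 3·x + 3·x^2 (mod 13).
For each evaluation point α_i, compute m(α_i) mod 13:
  α_1 = 2: Horner steps 3 → 9 → 10, so m(2) = 10.
  α_2 = 3: Horner steps 3 → 12 → 2, so m(3) = 2.
  α_3 = 6: Horner steps 3 → 8 → 1, so m(6) = 1.
  α_4 = 11: Horner steps 3 → 10 → 11, so m(11) = 11.
  α_5 = 5: Horner steps 3 → 5 → 4, so m(5) = 4.
  α_6 = 7: Horner steps 3 → 11 → 4, so m(7) = 4.
Codeword c = [10, 2, 1, 11, 4, 4] ∈ F_13^6.


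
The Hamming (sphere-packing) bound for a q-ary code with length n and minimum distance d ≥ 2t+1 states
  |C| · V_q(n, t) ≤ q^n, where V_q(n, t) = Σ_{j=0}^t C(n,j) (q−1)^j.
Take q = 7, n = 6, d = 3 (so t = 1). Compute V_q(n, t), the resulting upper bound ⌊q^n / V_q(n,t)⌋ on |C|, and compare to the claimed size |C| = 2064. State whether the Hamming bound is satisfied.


V_q(n, t) = 37, q^n = 117649, Hamming bound = 3179, |C| = 2064 ≤ bound (satisfied).

Step 1: Compute V_q(n, t) = Σ_{j=0}^1 C(n, j) (q−1)^j.
  j = 0: C(6,0)·(6)^0 = 1·1 = 1.
  j = 1: C(6,1)·(6)^1 = 6·6 = 36.
  V_q(n, t) = 1 + 36 = 37.
Step 2: q^n = 7^6 = 117649.
Step 3: Hamming bound ⌊q^n / V_q(n,t)⌋ = ⌊117649/37⌋ = 3179.
Step 4: Compare |C| = 2064 to 3179: satisfied.
The claimed |C| lies below the Hamming bound.


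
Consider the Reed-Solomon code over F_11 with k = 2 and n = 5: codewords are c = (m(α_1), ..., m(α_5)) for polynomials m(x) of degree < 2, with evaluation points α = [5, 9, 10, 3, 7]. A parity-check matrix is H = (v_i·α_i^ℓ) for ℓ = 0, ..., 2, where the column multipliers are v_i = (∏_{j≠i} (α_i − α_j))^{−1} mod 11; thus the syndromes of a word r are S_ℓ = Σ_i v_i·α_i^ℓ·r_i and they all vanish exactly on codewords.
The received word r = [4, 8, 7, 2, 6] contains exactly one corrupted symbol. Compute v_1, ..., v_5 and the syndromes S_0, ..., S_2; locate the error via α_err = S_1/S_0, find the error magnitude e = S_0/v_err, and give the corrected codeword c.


S = (7, 4, 7), error at position 3, error magnitude e = 9, c = [4, 8, 9, 2, 6].

Step 1: column multipliers v_i = (∏_{j≠i}(α_i − α_j))^{−1} mod 11.
  i = 1 (α = 5): (5−9)(5−10)(5−3)(5−7) = (−4)·(−5)·2·(−2) = −80 ≡ 8, so v_1 = 8^{−1} = 7 (mod 11).
  i = 2 (α = 9): (9−5)(9−10)(9−3)(9−7) = 4·(−1)·6·2 = −48 ≡ 7, so v_2 = 7^{−1} = 8 (mod 11).
  i = 3 (α = 10): (10−5)(10−9)(10−3)(10−7) = 5·1·7·3 = 105 ≡ 6, so v_3 = 6^{−1} = 2 (mod 11).
  i = 4 (α = 3): (3−5)(3−9)(3−10)(3−7) = (−2)·(−6)·(−7)·(−4) = 336 ≡ 6, so v_4 = 6^{−1} = 2 (mod 11).
  i = 5 (α = 7): (7−5)(7−9)(7−10)(7−3) = 2·(−2)·(−3)·4 = 48 ≡ 4, so v_5 = 4^{−1} = 3 (mod 11).
  v = [7, 8, 2, 2, 3].
Step 2: syndromes of r = [4, 8, 7, 2, 6] (all sums mod 11).
  S_0 = Σ v_i r_i = 7·4 + 8·8 + 2·7 + 2·2 + 3·6 = 128 ≡ 7.
  S_1 = Σ v_i α_i r_i = 7·5·4 + 8·9·8 + 2·10·7 + 2·3·2 + 3·7·6 = 994 ≡ 4.
  α_i^2 mod 11 = [3, 4, 1, 9, 5].
  S_2 = Σ v_i α_i^2 r_i = 7·3·4 + 8·4·8 + 2·1·7 + 2·9·2 + 3·5·6 = 480 ≡ 7.
  S = (7, 4, 7) ≠ 0, so r is not a codeword (an error is present).
Step 3: locate the error. For a single error e at position i, S_ℓ = v_i·e·α_i^ℓ, so α_err = S_1/S_0.
  S_0^{−1} = 7^{−1} = 8 (mod 11), so α_err = 4·8 = 32 ≡ 10 = α_3. Error position i = 3.
  Consistency check: S_2/S_1 = 7·3 = 21 ≡ 10 = α_err ✓ (single-error assumption holds).
Step 4: error magnitude e = S_0/v_3 = S_0·∏_{j≠3}(α_3 − α_j) = 7·6 = 42 ≡ 9 (mod 11).
Step 5: correct position 3: c_3 = r_3 − e = 7 − 9 ≡ 9 (mod 11). Hence c = [4, 8, 9, 2, 6].
  Check: interpolating c through the α_i gives m(x) = 10 + 1·x (degree < 2) with m(α_i) = c_i for every i, so c is indeed a codeword.


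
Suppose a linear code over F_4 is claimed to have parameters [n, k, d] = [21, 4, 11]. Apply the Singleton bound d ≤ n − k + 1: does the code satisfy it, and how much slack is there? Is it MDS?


Singleton RHS = n − k + 1 = 18, slack = 7, bound satisfied, not MDS.

Singleton bound: d ≤ n − k + 1.
Here n = 21, k = 4, so n − k + 1 = 18.
Given d = 11, check d ≤ 18: YES.
Slack = (n − k + 1) − d = 7.
The code is NOT MDS (slack = 7 > 0).
Description: the claimed parameters are [21, 4, 11]_4; such a code would be non-MDS.


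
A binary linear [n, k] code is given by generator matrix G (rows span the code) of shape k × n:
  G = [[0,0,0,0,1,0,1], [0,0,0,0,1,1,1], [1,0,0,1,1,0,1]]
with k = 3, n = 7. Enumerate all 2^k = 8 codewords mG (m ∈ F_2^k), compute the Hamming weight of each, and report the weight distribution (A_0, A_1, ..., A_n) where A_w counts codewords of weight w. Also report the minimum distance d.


Weight distribution: A_0 = 1, A_1 = 1, A_2 = 2, A_3 = 2, A_4 = 1, A_5 = 1. Minimum distance d = 1.

Enumerate all 2^3 = 8 messages m ∈ F_2^3.
For each, compute codeword c = mG in F_2^7, then tally its weight.
  m = 000 → c = 0000000, weight = 0.
  m = 100 → c = 0000101, weight = 2.
  m = 010 → c = 0000111, weight = 3.
  m = 110 → c = 0000010, weight = 1.
  m = 001 → c = 1001101, weight = 4.
  m = 101 → c = 1001000, weight = 2.
  m = 011 → c = 1001010, weight = 3.
  m = 111 → c = 1001111, weight = 5.
Tally weights:
  weight 0: 1 codewords.
  weight 1: 1 codewords.
  weight 2: 2 codewords.
  weight 3: 2 codewords.
  weight 4: 1 codewords.
  weight 5: 1 codewords.
Minimum distance d = smallest w > 0 with A_w > 0 = 1.
Sanity: Σ A_w = 8 = 2^3 = 8 ✓.


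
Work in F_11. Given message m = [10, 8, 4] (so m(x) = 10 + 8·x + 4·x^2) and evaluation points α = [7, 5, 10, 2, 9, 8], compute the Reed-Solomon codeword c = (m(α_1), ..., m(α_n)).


c = [9, 7, 6, 9, 10, 0]

Message polynomial: m(x) = 10 + 8·x + 4·x^2 (mod 11).
For each evaluation point α_i, compute m(α_i) mod 11:
  α_1 = 7: Horner steps 4 → 3 → 9, so m(7) = 9.
  α_2 = 5: Horner steps 4 → 6 → 7, so m(5) = 7.
  α_3 = 10: Horner steps 4 → 4 → 6, so m(10) = 6.
  α_4 = 2: Horner steps 4 → 5 → 9, so m(2) = 9.
  α_5 = 9: Horner steps 4 → 0 → 10, so m(9) = 10.
  α_6 = 8: Horner steps 4 → 7 → 0, so m(8) = 0.
Codeword c = [9, 7, 6, 9, 10, 0] ∈ F_11^6.


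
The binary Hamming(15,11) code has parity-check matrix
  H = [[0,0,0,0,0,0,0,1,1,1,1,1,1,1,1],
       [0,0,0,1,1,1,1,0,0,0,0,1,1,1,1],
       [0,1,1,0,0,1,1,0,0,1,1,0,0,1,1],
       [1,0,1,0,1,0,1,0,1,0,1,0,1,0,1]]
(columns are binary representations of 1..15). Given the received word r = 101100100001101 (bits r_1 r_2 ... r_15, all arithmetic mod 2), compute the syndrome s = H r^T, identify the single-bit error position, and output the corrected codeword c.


s = (1, 1, 1, 1)^T, error position = 15, corrected codeword c = 101100100001100

Compute s = H r^T mod 2 one row at a time:
  s_1 = 0 + 0 + 0 + 0 + 1 + 1 + 0 + 1 = 3 ≡ 1 (mod 2).
  s_2 = 1 + 0 + 0 + 1 + 1 + 1 + 0 + 1 = 5 ≡ 1 (mod 2).
  s_3 = 0 + 1 + 0 + 1 + 0 + 0 + 0 + 1 = 3 ≡ 1 (mod 2).
  s_4 = 1 + 1 + 0 + 1 + 0 + 0 + 1 + 1 = 5 ≡ 1 (mod 2).
s = (1, 1, 1, 1)^T — this equals column 15 of H (binary 1111), so error is at position 15.
Correct: flip bit 15 of r = 101100100001101 to get c = 101100100001100.


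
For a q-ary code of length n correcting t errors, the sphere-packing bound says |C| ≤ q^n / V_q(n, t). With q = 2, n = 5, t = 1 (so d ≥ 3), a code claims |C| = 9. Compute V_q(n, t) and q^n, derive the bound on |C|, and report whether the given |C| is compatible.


V_q(n, t) = 6, q^n = 32, Hamming bound = 5, |C| = 9 > bound (violated).

Step 1: Compute V_q(n, t) = Σ_{j=0}^1 C(n, j) (q−1)^j.
  j = 0: C(5,0)·(1)^0 = 1·1 = 1.
  j = 1: C(5,1)·(1)^1 = 5·1 = 5.
  V_q(n, t) = 1 + 5 = 6.
Step 2: q^n = 2^5 = 32.
Step 3: Hamming bound ⌊q^n / V_q(n,t)⌋ = ⌊32/6⌋ = 5.
Step 4: Compare |C| = 9 to 5: violated.
The claimed |C| lies above the Hamming bound, so no 2-ary code of length 5 with d ≥ 3 can have 9 codewords.


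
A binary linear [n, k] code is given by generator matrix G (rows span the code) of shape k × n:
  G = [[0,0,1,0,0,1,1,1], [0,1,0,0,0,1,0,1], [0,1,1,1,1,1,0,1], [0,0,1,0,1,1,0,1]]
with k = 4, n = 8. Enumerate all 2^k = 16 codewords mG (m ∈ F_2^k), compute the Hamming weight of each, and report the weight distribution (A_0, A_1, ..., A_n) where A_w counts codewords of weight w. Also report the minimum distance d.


Weight distribution: A_0 = 1, A_2 = 2, A_3 = 6, A_4 = 3, A_5 = 2, A_6 = 2. Minimum distance d = 2.

Enumerate all 2^4 = 16 messages m ∈ F_2^4.
For each, compute codeword c = mG in F_2^8, then tally its weight.
  m = 0000 → c = 00000000, weight = 0.
  m = 1000 → c = 00100111, weight = 4.
  m = 0100 → c = 01000101, weight = 3.
  m = 1100 → c = 01100010, weight = 3.
  m = 0010 → c = 01111101, weight = 6.
  m = 1010 → c = 01011010, weight = 4.
  m = 0110 → c = 00111000, weight = 3.
  m = 1110 → c = 00011111, weight = 5.
  m = 0001 → c = 00101101, weight = 4.
  m = 1001 → c = 00001010, weight = 2.
  m = 0101 → c = 01101000, weight = 3.
  m = 1101 → c = 01001111, weight = 5.
  m = 0011 → c = 01010000, weight = 2.
  m = 1011 → c = 01110111, weight = 6.
  m = 0111 → c = 00010101, weight = 3.
  m = 1111 → c = 00110010, weight = 3.
Tally weights:
  weight 0: 1 codewords.
  weight 2: 2 codewords.
  weight 3: 6 codewords.
  weight 4: 3 codewords.
  weight 5: 2 codewords.
  weight 6: 2 codewords.
Minimum distance d = smallest w > 0 with A_w > 0 = 2.
Sanity: Σ A_w = 16 = 2^4 = 16 ✓.


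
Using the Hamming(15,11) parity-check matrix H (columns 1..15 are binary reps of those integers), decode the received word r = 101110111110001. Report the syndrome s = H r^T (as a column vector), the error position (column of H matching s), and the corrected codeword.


s = (1, 0, 1, 1)^T, error position = 11, corrected codeword c = 101110111100001

Compute s = H r^T mod 2 one row at a time:
  s_1 = 1 + 1 + 1 + 1 + 0 + 0 + 0 + 1 = 5 ≡ 1 (mod 2).
  s_2 = 1 + 1 + 0 + 1 + 0 + 0 + 0 + 1 = 4 ≡ 0 (mod 2).
  s_3 = 0 + 1 + 0 + 1 + 1 + 1 + 0 + 1 = 5 ≡ 1 (mod 2).
  s_4 = 1 + 1 + 1 + 1 + 1 + 1 + 0 + 1 = 7 ≡ 1 (mod 2).
s = (1, 0, 1, 1)^T — this equals column 11 of H (binary 1011), so error is at position 11.
Correct: flip bit 11 of r = 101110111110001 to get c = 101110111100001.


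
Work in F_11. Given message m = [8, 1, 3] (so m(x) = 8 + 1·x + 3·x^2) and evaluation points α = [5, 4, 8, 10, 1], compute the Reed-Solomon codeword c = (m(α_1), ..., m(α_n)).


c = [0, 5, 10, 10, 1]

Message polynomial: m(x) = 8 + 1·x + 3·x^2 (mod 11).
For each evaluation point α_i, compute m(α_i) mod 11:
  α_1 = 5: Horner steps 3 → 5 → 0, so m(5) = 0.
  α_2 = 4: Horner steps 3 → 2 → 5, so m(4) = 5.
  α_3 = 8: Horner steps 3 → 3 → 10, so m(8) = 10.
  α_4 = 10: Horner steps 3 → 9 → 10, so m(10) = 10.
  α_5 = 1: Horner steps 3 → 4 → 1, so m(1) = 1.
Codeword c = [0, 5, 10, 10, 1] ∈ F_11^5.


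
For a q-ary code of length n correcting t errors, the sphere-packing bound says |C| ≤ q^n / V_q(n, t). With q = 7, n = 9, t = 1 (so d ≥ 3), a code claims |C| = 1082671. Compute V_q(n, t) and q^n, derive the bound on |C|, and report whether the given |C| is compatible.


V_q(n, t) = 55, q^n = 40353607, Hamming bound = 733701, |C| = 1082671 > bound (violated).

Step 1: Compute V_q(n, t) = Σ_{j=0}^1 C(n, j) (q−1)^j.
  j = 0: C(9,0)·(6)^0 = 1·1 = 1.
  j = 1: C(9,1)·(6)^1 = 9·6 = 54.
  V_q(n, t) = 1 + 54 = 55.
Step 2: q^n = 7^9 = 40353607.
Step 3: Hamming bound ⌊q^n / V_q(n,t)⌋ = ⌊40353607/55⌋ = 733701.
Step 4: Compare |C| = 1082671 to 733701: violated.
The claimed |C| lies above the Hamming bound, so no 7-ary code of length 9 with d ≥ 3 can have 1082671 codewords.


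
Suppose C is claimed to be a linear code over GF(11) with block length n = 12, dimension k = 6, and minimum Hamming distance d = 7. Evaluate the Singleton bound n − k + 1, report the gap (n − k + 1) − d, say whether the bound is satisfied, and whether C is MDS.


Singleton RHS = n − k + 1 = 7, slack = 0, bound satisfied, MDS.

Singleton bound: d ≤ n − k + 1.
Here n = 12, k = 6, so n − k + 1 = 7.
Given d = 7, check d ≤ 7: YES.
Slack = (n − k + 1) − d = 0.
The code is MDS (slack = 0).
Description: the claimed parameters are [12, 6, 7]_11; such a code would be MDS (meets Singleton bound).


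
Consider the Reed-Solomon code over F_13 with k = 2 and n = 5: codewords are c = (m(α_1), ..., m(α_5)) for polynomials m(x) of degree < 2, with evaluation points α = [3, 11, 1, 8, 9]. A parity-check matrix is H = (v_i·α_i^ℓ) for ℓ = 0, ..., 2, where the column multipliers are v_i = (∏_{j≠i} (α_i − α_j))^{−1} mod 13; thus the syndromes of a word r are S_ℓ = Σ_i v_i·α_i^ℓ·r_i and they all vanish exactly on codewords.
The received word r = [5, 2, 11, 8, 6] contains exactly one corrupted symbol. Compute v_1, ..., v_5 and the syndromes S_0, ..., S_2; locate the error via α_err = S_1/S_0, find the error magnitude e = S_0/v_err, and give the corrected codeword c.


S = (1, 1, 1), error at position 3, error magnitude e = 2, c = [5, 2, 9, 8, 6].

Step 1: column multipliers v_i = (∏_{j≠i}(α_i − α_j))^{−1} mod 13.
  i = 1 (α = 3): (3−11)(3−1)(3−8)(3−9) = (−8)·2·(−5)·(−6) = −480 ≡ 1, so v_1 = 1^{−1} = 1 (mod 13).
  i = 2 (α = 11): (11−3)(11−1)(11−8)(11−9) = 8·10·3·2 = 480 ≡ 12, so v_2 = 12^{−1} = 12 (mod 13).
  i = 3 (α = 1): (1−3)(1−11)(1−8)(1−9) = (−2)·(−10)·(−7)·(−8) = 1120 ≡ 2, so v_3 = 2^{−1} = 7 (mod 13).
  i = 4 (α = 8): (8−3)(8−11)(8−1)(8−9) = 5·(−3)·7·(−1) = 105 ≡ 1, so v_4 = 1^{−1} = 1 (mod 13).
  i = 5 (α = 9): (9−3)(9−11)(9−1)(9−8) = 6·(−2)·8·1 = −96 ≡ 8, so v_5 = 8^{−1} = 5 (mod 13).
  v = [1, 12, 7, 1, 5].
Step 2: syndromes of r = [5, 2, 11, 8, 6] (all sums mod 13).
  S_0 = Σ v_i r_i = 1·5 + 12·2 + 7·11 + 1·8 + 5·6 = 144 ≡ 1.
  S_1 = Σ v_i α_i r_i = 1·3·5 + 12·11·2 + 7·1·11 + 1·8·8 + 5·9·6 = 690 ≡ 1.
  α_i^2 mod 13 = [9, 4, 1, 12, 3].
  S_2 = Σ v_i α_i^2 r_i = 1·9·5 + 12·4·2 + 7·1·11 + 1·12·8 + 5·3·6 = 404 ≡ 1.
  S = (1, 1, 1) ≠ 0, so r is not a codeword (an error is present).
Step 3: locate the error. For a single error e at position i, S_ℓ = v_i·e·α_i^ℓ, so α_err = S_1/S_0.
  S_0^{−1} = 1^{−1} = 1 (mod 13), so α_err = 1·1 = 1 ≡ 1 = α_3. Error position i = 3.
  Consistency check: S_2/S_1 = 1·1 = 1 ≡ 1 = α_err ✓ (single-error assumption holds).
Step 4: error magnitude e = S_0/v_3 = S_0·∏_{j≠3}(α_3 − α_j) = 1·2 = 2 ≡ 2 (mod 13).
Step 5: correct position 3: c_3 = r_3 − e = 11 − 2 ≡ 9 (mod 13). Hence c = [5, 2, 9, 8, 6].
  Check: interpolating c through the α_i gives m(x) = 11 + 11·x (degree < 2) with m(α_i) = c_i for every i, so c is indeed a codeword.


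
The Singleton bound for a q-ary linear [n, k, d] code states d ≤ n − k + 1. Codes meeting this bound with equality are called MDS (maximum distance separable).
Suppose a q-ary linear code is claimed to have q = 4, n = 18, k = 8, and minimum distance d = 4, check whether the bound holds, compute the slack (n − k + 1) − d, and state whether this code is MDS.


Singleton RHS = n − k + 1 = 11, slack = 7, bound satisfied, not MDS.

Singleton bound: d ≤ n − k + 1.
Here n = 18, k = 8, so n − k + 1 = 11.
Given d = 4, check d ≤ 11: YES.
Slack = (n − k + 1) − d = 7.
The code is NOT MDS (slack = 7 > 0).
Description: the claimed parameters are [18, 8, 4]_4; such a code would be non-MDS.


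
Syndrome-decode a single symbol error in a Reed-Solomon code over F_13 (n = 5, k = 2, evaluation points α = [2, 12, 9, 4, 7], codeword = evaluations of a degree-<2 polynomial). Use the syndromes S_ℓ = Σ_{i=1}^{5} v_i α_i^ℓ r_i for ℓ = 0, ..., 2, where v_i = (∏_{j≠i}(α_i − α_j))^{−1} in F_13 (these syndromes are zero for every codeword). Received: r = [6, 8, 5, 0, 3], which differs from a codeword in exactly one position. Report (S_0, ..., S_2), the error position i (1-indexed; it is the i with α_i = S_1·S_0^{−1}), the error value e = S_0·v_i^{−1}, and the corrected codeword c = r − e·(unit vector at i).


S = (9, 5, 10), error at position 1, error magnitude e = 8, c = [11, 8, 5, 0, 3].

Step 1: column multipliers v_i = (∏_{j≠i}(α_i − α_j))^{−1} mod 13.
  i = 1 (α = 2): (2−12)(2−9)(2−4)(2−7) = (−10)·(−7)·(−2)·(−5) = 700 ≡ 11, so v_1 = 11^{−1} = 6 (mod 13).
  i = 2 (α = 12): (12−2)(12−9)(12−4)(12−7) = 10·3·8·5 = 1200 ≡ 4, so v_2 = 4^{−1} = 10 (mod 13).
  i = 3 (α = 9): (9−2)(9−12)(9−4)(9−7) = 7·(−3)·5·2 = −210 ≡ 11, so v_3 = 11^{−1} = 6 (mod 13).
  i = 4 (α = 4): (4−2)(4−12)(4−9)(4−7) = 2·(−8)·(−5)·(−3) = −240 ≡ 7, so v_4 = 7^{−1} = 2 (mod 13).
  i = 5 (α = 7): (7−2)(7−12)(7−9)(7−4) = 5·(−5)·(−2)·3 = 150 ≡ 7, so v_5 = 7^{−1} = 2 (mod 13).
  v = [6, 10, 6, 2, 2].
Step 2: syndromes of r = [6, 8, 5, 0, 3] (all sums mod 13).
  S_0 = Σ v_i r_i = 6·6 + 10·8 + 6·5 + 2·0 + 2·3 = 152 ≡ 9.
  S_1 = Σ v_i α_i r_i = 6·2·6 + 10·12·8 + 6·9·5 + 2·4·0 + 2·7·3 = 1344 ≡ 5.
  α_i^2 mod 13 = [4, 1, 3, 3, 10].
  S_2 = Σ v_i α_i^2 r_i = 6·4·6 + 10·1·8 + 6·3·5 + 2·3·0 + 2·10·3 = 374 ≡ 10.
  S = (9, 5, 10) ≠ 0, so r is not a codeword (an error is present).
Step 3: locate the error. For a single error e at position i, S_ℓ = v_i·e·α_i^ℓ, so α_err = S_1/S_0.
  S_0^{−1} = 9^{−1} = 3 (mod 13), so α_err = 5·3 = 15 ≡ 2 = α_1. Error position i = 1.
  Consistency check: S_2/S_1 = 10·8 = 80 ≡ 2 = α_err ✓ (single-error assumption holds).
Step 4: error magnitude e = S_0/v_1 = S_0·∏_{j≠1}(α_1 − α_j) = 9·11 = 99 ≡ 8 (mod 13).
Step 5: correct position 1: c_1 = r_1 − e = 6 − 8 ≡ 11 (mod 13). Hence c = [11, 8, 5, 0, 3].
  Check: interpolating c through the α_i gives m(x) = 9 + 1·x (degree < 2) with m(α_i) = c_i for every i, so c is indeed a codeword.


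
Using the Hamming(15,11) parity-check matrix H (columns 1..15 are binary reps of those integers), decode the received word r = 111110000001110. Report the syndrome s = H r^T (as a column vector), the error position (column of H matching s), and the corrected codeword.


s = (1, 1, 1, 0)^T, error position = 14, corrected codeword c = 111110000001100

Compute s = H r^T mod 2 one row at a time:
  s_1 = 0 + 0 + 0 + 0 + 1 + 1 + 1 + 0 = 3 ≡ 1 (mod 2).
  s_2 = 1 + 1 + 0 + 0 + 1 + 1 + 1 + 0 = 5 ≡ 1 (mod 2).
  s_3 = 1 + 1 + 0 + 0 + 0 + 0 + 1 + 0 = 3 ≡ 1 (mod 2).
  s_4 = 1 + 1 + 1 + 0 + 0 + 0 + 1 + 0 = 4 ≡ 0 (mod 2).
s = (1, 1, 1, 0)^T — this equals column 14 of H (binary 1110), so error is at position 14.
Correct: flip bit 14 of r = 111110000001110 to get c = 111110000001100.


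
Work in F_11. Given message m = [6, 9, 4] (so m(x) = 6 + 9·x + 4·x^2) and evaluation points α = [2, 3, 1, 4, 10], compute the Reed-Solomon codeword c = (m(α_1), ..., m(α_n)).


c = [7, 3, 8, 7, 1]

Message polynomial: m(x) = 6 + 9·x + 4·x^2 (mod 11).
For each evaluation point α_i, compute m(α_i) mod 11:
  α_1 = 2: Horner steps 4 → 6 → 7, so m(2) = 7.
  α_2 = 3: Horner steps 4 → 10 → 3, so m(3) = 3.
  α_3 = 1: Horner steps 4 → 2 → 8, so m(1) = 8.
  α_4 = 4: Horner steps 4 → 3 → 7, so m(4) = 7.
  α_5 = 10: Horner steps 4 → 5 → 1, so m(10) = 1.
Codeword c = [7, 3, 8, 7, 1] ∈ F_11^5.


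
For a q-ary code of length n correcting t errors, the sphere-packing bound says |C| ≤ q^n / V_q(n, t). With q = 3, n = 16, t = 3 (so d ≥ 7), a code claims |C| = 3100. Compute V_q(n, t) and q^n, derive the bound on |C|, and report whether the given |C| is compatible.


V_q(n, t) = 4993, q^n = 43046721, Hamming bound = 8621, |C| = 3100 ≤ bound (satisfied).

Step 1: Compute V_q(n, t) = Σ_{j=0}^3 C(n, j) (q−1)^j.
  j = 0: C(16,0)·(2)^0 = 1·1 = 1.
  j = 1: C(16,1)·(2)^1 = 16·2 = 32.
  j = 2: C(16,2)·(2)^2 = 120·4 = 480.
  j = 3: C(16,3)·(2)^3 = 560·8 = 4480.
  V_q(n, t) = 1 + 32 + 480 + 4480 = 4993.
Step 2: q^n = 3^16 = 43046721.
Step 3: Hamming bound ⌊q^n / V_q(n,t)⌋ = ⌊43046721/4993⌋ = 8621.
Step 4: Compare |C| = 3100 to 8621: satisfied.
The claimed |C| lies below the Hamming bound.


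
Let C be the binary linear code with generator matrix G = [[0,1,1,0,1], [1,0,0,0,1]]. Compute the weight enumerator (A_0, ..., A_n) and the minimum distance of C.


Weight distribution: A_0 = 1, A_2 = 1, A_3 = 2. Minimum distance d = 2.

Enumerate all 2^2 = 4 messages m ∈ F_2^2.
For each, compute codeword c = mG in F_2^5, then tally its weight.
  m = 00 → c = 00000, weight = 0.
  m = 10 → c = 01101, weight = 3.
  m = 01 → c = 10001, weight = 2.
  m = 11 → c = 11100, weight = 3.
Tally weights:
  weight 0: 1 codewords.
  weight 2: 1 codewords.
  weight 3: 2 codewords.
Minimum distance d = smallest w > 0 with A_w > 0 = 2.
Sanity: Σ A_w = 4 = 2^2 = 4 ✓.


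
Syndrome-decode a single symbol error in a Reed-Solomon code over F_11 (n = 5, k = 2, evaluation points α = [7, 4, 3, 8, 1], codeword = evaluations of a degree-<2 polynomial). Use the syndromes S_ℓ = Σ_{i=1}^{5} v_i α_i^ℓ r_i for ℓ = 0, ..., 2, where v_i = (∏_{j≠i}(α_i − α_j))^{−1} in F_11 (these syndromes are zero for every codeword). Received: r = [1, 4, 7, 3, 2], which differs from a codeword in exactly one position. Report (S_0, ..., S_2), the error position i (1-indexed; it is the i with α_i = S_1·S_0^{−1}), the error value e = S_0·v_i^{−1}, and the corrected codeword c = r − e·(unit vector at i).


S = (10, 4, 6), error at position 1, error magnitude e = 6, c = [6, 4, 7, 3, 2].

Step 1: column multipliers v_i = (∏_{j≠i}(α_i − α_j))^{−1} mod 11.
  i = 1 (α = 7): (7−4)(7−3)(7−8)(7−1) = 3·4·(−1)·6 = −72 ≡ 5, so v_1 = 5^{−1} = 9 (mod 11).
  i = 2 (α = 4): (4−7)(4−3)(4−8)(4−1) = (−3)·1·(−4)·3 = 36 ≡ 3, so v_2 = 3^{−1} = 4 (mod 11).
  i = 3 (α = 3): (3−7)(3−4)(3−8)(3−1) = (−4)·(−1)·(−5)·2 = −40 ≡ 4, so v_3 = 4^{−1} = 3 (mod 11).
  i = 4 (α = 8): (8−7)(8−4)(8−3)(8−1) = 1·4·5·7 = 140 ≡ 8, so v_4 = 8^{−1} = 7 (mod 11).
  i = 5 (α = 1): (1−7)(1−4)(1−3)(1−8) = (−6)·(−3)·(−2)·(−7) = 252 ≡ 10, so v_5 = 10^{−1} = 10 (mod 11).
  v = [9, 4, 3, 7, 10].
Step 2: syndromes of r = [1, 4, 7, 3, 2] (all sums mod 11).
  S_0 = Σ v_i r_i = 9·1 + 4·4 + 3·7 + 7·3 + 10·2 = 87 ≡ 10.
  S_1 = Σ v_i α_i r_i = 9·7·1 + 4·4·4 + 3·3·7 + 7·8·3 + 10·1·2 = 378 ≡ 4.
  α_i^2 mod 11 = [5, 5, 9, 9, 1].
  S_2 = Σ v_i α_i^2 r_i = 9·5·1 + 4·5·4 + 3·9·7 + 7·9·3 + 10·1·2 = 523 ≡ 6.
  S = (10, 4, 6) ≠ 0, so r is not a codeword (an error is present).
Step 3: locate the error. For a single error e at position i, S_ℓ = v_i·e·α_i^ℓ, so α_err = S_1/S_0.
  S_0^{−1} = 10^{−1} = 10 (mod 11), so α_err = 4·10 = 40 ≡ 7 = α_1. Error position i = 1.
  Consistency check: S_2/S_1 = 6·3 = 18 ≡ 7 = α_err ✓ (single-error assumption holds).
Step 4: error magnitude e = S_0/v_1 = S_0·∏_{j≠1}(α_1 − α_j) = 10·5 = 50 ≡ 6 (mod 11).
Step 5: correct position 1: c_1 = r_1 − e = 1 − 6 ≡ 6 (mod 11). Hence c = [6, 4, 7, 3, 2].
  Check: interpolating c through the α_i gives m(x) = 5 + 8·x (degree < 2) with m(α_i) = c_i for every i, so c is indeed a codeword.


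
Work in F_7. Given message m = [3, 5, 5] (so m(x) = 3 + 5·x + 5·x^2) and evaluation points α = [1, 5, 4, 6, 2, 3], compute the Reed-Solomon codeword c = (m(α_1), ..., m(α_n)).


c = [6, 6, 5, 3, 5, 0]

Message polynomial: m(x) = 3 + 5·x + 5·x^2 (mod 7).
For each evaluation point α_i, compute m(α_i) mod 7:
  α_1 = 1: Horner steps 5 → 3 → 6, so m(1) = 6.
  α_2 = 5: Horner steps 5 → 2 → 6, so m(5) = 6.
  α_3 = 4: Horner steps 5 → 4 → 5, so m(4) = 5.
  α_4 = 6: Horner steps 5 → 0 → 3, so m(6) = 3.
  α_5 = 2: Horner steps 5 → 1 → 5, so m(2) = 5.
  α_6 = 3: Horner steps 5 → 6 → 0, so m(3) = 0.
Codeword c = [6, 6, 5, 3, 5, 0] ∈ F_7^6.


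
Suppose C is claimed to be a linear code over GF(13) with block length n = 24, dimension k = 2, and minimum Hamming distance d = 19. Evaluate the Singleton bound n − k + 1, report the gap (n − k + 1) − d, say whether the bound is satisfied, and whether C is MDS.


Singleton RHS = n − k + 1 = 23, slack = 4, bound satisfied, not MDS.

Singleton bound: d ≤ n − k + 1.
Here n = 24, k = 2, so n − k + 1 = 23.
Given d = 19, check d ≤ 23: YES.
Slack = (n − k + 1) − d = 4.
The code is NOT MDS (slack = 4 > 0).
Description: the claimed parameters are [24, 2, 19]_13; such a code would be non-MDS.


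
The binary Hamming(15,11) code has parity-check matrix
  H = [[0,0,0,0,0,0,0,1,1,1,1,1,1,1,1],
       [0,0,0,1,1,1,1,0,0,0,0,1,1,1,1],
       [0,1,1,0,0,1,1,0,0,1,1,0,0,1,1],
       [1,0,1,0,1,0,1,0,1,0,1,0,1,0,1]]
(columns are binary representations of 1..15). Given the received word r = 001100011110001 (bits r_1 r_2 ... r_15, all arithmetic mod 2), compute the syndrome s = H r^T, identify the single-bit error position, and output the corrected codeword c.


s = (1, 0, 0, 0)^T, error position = 8, corrected codeword c = 001100001110001

Compute s = H r^T mod 2 one row at a time:
  s_1 = 1 + 1 + 1 + 1 + 0 + 0 + 0 + 1 = 5 ≡ 1 (mod 2).
  s_2 = 1 + 0 + 0 + 0 + 0 + 0 + 0 + 1 = 2 ≡ 0 (mod 2).
  s_3 = 0 + 1 + 0 + 0 + 1 + 1 + 0 + 1 = 4 ≡ 0 (mod 2).
  s_4 = 0 + 1 + 0 + 0 + 1 + 1 + 0 + 1 = 4 ≡ 0 (mod 2).
s = (1, 0, 0, 0)^T — this equals column 8 of H (binary 1000), so error is at position 8.
Correct: flip bit 8 of r = 001100011110001 to get c = 001100001110001.


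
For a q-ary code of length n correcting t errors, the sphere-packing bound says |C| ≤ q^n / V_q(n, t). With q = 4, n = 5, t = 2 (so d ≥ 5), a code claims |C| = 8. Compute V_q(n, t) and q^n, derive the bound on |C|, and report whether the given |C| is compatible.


V_q(n, t) = 106, q^n = 1024, Hamming bound = 9, |C| = 8 ≤ bound (satisfied).

Step 1: Compute V_q(n, t) = Σ_{j=0}^2 C(n, j) (q−1)^j.
  j = 0: C(5,0)·(3)^0 = 1·1 = 1.
  j = 1: C(5,1)·(3)^1 = 5·3 = 15.
  j = 2: C(5,2)·(3)^2 = 10·9 = 90.
  V_q(n, t) = 1 + 15 + 90 = 106.
Step 2: q^n = 4^5 = 1024.
Step 3: Hamming bound ⌊q^n / V_q(n,t)⌋ = ⌊1024/106⌋ = 9.
Step 4: Compare |C| = 8 to 9: satisfied.
The claimed |C| lies below the Hamming bound.


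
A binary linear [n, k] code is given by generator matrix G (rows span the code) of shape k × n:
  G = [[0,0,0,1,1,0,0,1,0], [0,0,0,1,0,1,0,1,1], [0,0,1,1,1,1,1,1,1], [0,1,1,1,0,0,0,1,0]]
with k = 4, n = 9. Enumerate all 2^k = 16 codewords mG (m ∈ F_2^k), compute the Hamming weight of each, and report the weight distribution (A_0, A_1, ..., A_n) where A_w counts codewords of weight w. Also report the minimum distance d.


Weight distribution: A_0 = 1, A_2 = 1, A_3 = 4, A_4 = 5, A_5 = 2, A_6 = 1, A_7 = 2. Minimum distance d = 2.

Enumerate all 2^4 = 16 messages m ∈ F_2^4.
For each, compute codeword c = mG in F_2^9, then tally its weight.
  m = 0000 → c = 000000000, weight = 0.
  m = 1000 → c = 000110010, weight = 3.
  m = 0100 → c = 000101011, weight = 4.
  m = 1100 → c = 000011001, weight = 3.
  m = 0010 → c = 001111111, weight = 7.
  m = 1010 → c = 001001101, weight = 4.
  m = 0110 → c = 001010100, weight = 3.
  m = 1110 → c = 001100110, weight = 4.
  m = 0001 → c = 011100010, weight = 4.
  m = 1001 → c = 011010000, weight = 3.
  m = 0101 → c = 011001001, weight = 4.
  m = 1101 → c = 011111011, weight = 7.
  m = 0011 → c = 010011101, weight = 5.
  m = 1011 → c = 010101111, weight = 6.
  m = 0111 → c = 010110110, weight = 5.
  m = 1111 → c = 010000100, weight = 2.
Tally weights:
  weight 0: 1 codewords.
  weight 2: 1 codewords.
  weight 3: 4 codewords.
  weight 4: 5 codewords.
  weight 5: 2 codewords.
  weight 6: 1 codewords.
  weight 7: 2 codewords.
Minimum distance d = smallest w > 0 with A_w > 0 = 2.
Sanity: Σ A_w = 16 = 2^4 = 16 ✓.
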